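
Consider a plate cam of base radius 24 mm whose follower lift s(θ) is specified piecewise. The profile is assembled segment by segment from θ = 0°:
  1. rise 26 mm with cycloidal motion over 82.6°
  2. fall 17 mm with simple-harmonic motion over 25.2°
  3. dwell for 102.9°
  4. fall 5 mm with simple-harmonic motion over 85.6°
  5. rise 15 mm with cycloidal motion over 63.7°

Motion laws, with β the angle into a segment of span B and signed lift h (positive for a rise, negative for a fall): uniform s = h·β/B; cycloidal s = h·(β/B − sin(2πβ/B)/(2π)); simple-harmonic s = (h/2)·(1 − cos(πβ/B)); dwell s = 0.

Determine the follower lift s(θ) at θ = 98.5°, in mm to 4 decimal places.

seg 1 [0°–82.6°] cycloidal, h=26: full span → s += 26 → s = 26.0000
seg 2 [82.6°–107.8°] simple-harmonic, h=-17: θ=98.5° here. β=15.9, B=25.2. -17/2·(1 − cos(π·0.6310)) = -11.8991 → s = 14.1009

14.1009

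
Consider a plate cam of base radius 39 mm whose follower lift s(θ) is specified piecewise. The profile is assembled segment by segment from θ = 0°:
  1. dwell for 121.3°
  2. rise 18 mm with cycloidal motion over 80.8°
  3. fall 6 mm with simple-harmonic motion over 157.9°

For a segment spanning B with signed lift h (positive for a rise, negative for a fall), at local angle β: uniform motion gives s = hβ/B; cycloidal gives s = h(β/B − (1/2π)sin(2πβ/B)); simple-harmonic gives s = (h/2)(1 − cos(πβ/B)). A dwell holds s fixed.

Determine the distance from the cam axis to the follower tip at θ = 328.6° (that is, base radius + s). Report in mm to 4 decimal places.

seg 1 [0°–121.3°] dwell: s stays 0.0000
seg 2 [121.3°–202.1°] cycloidal, h=18: full span → s += 18 → s = 18.0000
seg 3 [202.1°–360°] simple-harmonic, h=-6: θ=328.6° here. β=126.5, B=157.9. -6/2·(1 − cos(π·0.8011)) = -5.4334 → s = 12.5666
radial distance = base radius + s = 39 + 12.5666 = 51.5666

51.5666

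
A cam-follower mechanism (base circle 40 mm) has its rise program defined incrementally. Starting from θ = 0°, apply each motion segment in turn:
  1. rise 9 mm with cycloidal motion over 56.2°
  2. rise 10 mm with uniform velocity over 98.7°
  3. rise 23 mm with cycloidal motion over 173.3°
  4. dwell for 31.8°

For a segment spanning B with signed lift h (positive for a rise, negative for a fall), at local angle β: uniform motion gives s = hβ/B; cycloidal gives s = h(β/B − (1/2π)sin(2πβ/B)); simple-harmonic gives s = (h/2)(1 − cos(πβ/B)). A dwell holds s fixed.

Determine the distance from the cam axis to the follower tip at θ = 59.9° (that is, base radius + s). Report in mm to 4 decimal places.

seg 1 [0°–56.2°] cycloidal, h=9: full span → s += 9 → s = 9.0000
seg 2 [56.2°–154.9°] uniform, h=10: θ=59.9° here. β=3.7, B=98.7. 10·3.7/98.7 = 0.3749 → s = 9.3749
radial distance = base radius + s = 40 + 9.3749 = 49.3749

49.3749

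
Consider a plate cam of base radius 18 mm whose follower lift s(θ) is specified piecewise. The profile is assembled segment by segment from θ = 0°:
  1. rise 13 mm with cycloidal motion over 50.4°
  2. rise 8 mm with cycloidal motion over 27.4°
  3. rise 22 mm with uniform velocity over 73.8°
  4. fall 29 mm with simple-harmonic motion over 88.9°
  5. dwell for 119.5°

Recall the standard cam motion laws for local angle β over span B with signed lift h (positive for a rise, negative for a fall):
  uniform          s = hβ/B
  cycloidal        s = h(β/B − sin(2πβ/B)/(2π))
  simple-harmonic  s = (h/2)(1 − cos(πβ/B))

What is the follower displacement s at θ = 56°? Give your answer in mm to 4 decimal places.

seg 1 [0°–50.4°] cycloidal, h=13: full span → s += 13 → s = 13.0000
seg 2 [50.4°–77.8°] cycloidal, h=8: θ=56° here. β=5.6, B=27.4. 8·(0.2044 − sin(2π·0.2044)/(2π)) = 0.4137 → s = 13.4137

13.4137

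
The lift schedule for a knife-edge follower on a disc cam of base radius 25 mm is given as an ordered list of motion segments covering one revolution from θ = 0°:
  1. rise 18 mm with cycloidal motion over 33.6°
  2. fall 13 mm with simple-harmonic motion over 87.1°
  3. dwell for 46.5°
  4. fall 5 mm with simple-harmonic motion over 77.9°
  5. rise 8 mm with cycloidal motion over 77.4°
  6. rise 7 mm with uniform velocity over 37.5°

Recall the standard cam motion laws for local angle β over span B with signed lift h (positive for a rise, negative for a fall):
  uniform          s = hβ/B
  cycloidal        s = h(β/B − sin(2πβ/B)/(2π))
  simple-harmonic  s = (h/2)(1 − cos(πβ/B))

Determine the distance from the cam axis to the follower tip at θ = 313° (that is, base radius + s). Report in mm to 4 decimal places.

seg 1 [0°–33.6°] cycloidal, h=18: full span → s += 18 → s = 18.0000
seg 2 [33.6°–120.7°] simple-harmonic, h=-13: full span → s += -13 → s = 5.0000
seg 3 [120.7°–167.2°] dwell: s stays 5.0000
seg 4 [167.2°–245.1°] simple-harmonic, h=-5: full span → s += -5 → s = 0.0000
seg 5 [245.1°–322.5°] cycloidal, h=8: θ=313° here. β=67.9, B=77.4. 8·(0.8773 − sin(2π·0.8773)/(2π)) = 7.9055 → s = 7.9055
radial distance = base radius + s = 25 + 7.9055 = 32.9055

32.9055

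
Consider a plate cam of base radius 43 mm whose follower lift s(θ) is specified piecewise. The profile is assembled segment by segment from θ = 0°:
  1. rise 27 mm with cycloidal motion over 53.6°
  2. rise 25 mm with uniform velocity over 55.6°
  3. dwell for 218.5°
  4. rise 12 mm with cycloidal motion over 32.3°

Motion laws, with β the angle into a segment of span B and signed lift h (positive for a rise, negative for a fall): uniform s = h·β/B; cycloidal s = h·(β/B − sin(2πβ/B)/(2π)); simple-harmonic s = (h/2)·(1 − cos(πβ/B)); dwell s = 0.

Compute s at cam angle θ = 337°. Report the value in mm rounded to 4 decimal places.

seg 1 [0°–53.6°] cycloidal, h=27: full span → s += 27 → s = 27.0000
seg 2 [53.6°–109.2°] uniform, h=25: full span → s += 25 → s = 52.0000
seg 3 [109.2°–327.7°] dwell: s stays 52.0000
seg 4 [327.7°–360°] cycloidal, h=12: θ=337° here. β=9.3, B=32.3. 12·(0.2879 − sin(2π·0.2879)/(2π)) = 1.5992 → s = 53.5992

53.5992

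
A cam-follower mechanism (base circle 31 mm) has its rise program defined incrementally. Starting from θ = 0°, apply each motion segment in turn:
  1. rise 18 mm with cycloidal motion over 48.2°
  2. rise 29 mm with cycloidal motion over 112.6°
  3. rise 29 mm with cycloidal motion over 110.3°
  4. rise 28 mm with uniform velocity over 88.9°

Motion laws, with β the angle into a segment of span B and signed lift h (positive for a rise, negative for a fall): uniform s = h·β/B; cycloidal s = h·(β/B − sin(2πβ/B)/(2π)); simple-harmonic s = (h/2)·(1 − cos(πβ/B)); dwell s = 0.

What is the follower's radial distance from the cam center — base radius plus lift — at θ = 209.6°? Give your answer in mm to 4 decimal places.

seg 1 [0°–48.2°] cycloidal, h=18: full span → s += 18 → s = 18.0000
seg 2 [48.2°–160.8°] cycloidal, h=29: full span → s += 29 → s = 47.0000
seg 3 [160.8°–271.1°] cycloidal, h=29: θ=209.6° here. β=48.8, B=110.3. 29·(0.4424 − sin(2π·0.4424)/(2π)) = 11.1971 → s = 58.1971
radial distance = base radius + s = 31 + 58.1971 = 89.1971

89.1971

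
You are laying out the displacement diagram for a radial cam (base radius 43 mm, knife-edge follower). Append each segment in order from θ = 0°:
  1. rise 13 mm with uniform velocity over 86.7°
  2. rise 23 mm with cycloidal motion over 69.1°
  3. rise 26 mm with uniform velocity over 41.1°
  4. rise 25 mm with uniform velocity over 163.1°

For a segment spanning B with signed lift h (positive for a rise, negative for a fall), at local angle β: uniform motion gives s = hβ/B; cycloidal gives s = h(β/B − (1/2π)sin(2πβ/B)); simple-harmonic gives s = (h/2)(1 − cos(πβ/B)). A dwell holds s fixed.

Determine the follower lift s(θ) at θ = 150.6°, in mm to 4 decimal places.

seg 1 [0°–86.7°] uniform, h=13: full span → s += 13 → s = 13.0000
seg 2 [86.7°–155.8°] cycloidal, h=23: θ=150.6° here. β=63.9, B=69.1. 23·(0.9247 − sin(2π·0.9247)/(2π)) = 22.9362 → s = 35.9362

35.9362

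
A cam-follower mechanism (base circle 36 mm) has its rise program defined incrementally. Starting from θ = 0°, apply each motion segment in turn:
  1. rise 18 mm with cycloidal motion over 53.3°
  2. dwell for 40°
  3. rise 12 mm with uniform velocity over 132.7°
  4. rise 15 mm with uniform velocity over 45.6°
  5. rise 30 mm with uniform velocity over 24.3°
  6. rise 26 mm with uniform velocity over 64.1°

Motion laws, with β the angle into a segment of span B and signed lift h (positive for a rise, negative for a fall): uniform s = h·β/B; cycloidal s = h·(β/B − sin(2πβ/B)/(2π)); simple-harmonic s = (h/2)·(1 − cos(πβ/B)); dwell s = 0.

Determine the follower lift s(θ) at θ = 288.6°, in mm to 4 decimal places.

seg 1 [0°–53.3°] cycloidal, h=18: full span → s += 18 → s = 18.0000
seg 2 [53.3°–93.3°] dwell: s stays 18.0000
seg 3 [93.3°–226°] uniform, h=12: full span → s += 12 → s = 30.0000
seg 4 [226°–271.6°] uniform, h=15: full span → s += 15 → s = 45.0000
seg 5 [271.6°–295.9°] uniform, h=30: θ=288.6° here. β=17, B=24.3. 30·17/24.3 = 20.9877 → s = 65.9877

65.9877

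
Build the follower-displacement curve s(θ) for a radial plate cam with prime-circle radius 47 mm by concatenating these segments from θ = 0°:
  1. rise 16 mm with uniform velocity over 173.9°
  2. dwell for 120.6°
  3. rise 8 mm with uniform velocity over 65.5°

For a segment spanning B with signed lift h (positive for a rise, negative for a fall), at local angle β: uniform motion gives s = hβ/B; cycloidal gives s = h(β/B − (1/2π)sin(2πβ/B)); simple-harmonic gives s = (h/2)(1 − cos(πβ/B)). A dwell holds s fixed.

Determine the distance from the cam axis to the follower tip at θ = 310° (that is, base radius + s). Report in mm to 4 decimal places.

seg 1 [0°–173.9°] uniform, h=16: full span → s += 16 → s = 16.0000
seg 2 [173.9°–294.5°] dwell: s stays 16.0000
seg 3 [294.5°–360°] uniform, h=8: θ=310° here. β=15.5, B=65.5. 8·15.5/65.5 = 1.8931 → s = 17.8931
radial distance = base radius + s = 47 + 17.8931 = 64.8931

64.8931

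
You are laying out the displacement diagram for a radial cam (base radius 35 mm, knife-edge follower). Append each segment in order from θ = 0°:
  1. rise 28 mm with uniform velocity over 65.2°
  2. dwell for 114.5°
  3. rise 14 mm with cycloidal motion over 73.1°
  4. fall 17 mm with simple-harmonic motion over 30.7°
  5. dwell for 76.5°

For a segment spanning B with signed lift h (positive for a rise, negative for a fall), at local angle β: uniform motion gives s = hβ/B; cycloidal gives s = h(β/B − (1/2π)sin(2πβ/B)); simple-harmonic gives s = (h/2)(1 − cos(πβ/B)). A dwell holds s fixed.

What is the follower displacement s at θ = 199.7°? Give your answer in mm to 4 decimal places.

seg 1 [0°–65.2°] uniform, h=28: full span → s += 28 → s = 28.0000
seg 2 [65.2°–179.7°] dwell: s stays 28.0000
seg 3 [179.7°–252.8°] cycloidal, h=14: θ=199.7° here. β=20, B=73.1. 14·(0.2736 − sin(2π·0.2736)/(2π)) = 1.6266 → s = 29.6266

29.6266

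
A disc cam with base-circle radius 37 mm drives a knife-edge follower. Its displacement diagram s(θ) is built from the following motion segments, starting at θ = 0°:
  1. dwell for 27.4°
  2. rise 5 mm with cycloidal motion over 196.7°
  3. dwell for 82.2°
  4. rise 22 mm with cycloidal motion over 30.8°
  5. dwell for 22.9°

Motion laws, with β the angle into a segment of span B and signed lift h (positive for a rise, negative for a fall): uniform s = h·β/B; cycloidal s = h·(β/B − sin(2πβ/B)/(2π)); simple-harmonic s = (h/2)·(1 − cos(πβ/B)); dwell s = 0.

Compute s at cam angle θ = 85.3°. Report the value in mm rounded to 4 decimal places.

seg 1 [0°–27.4°] dwell: s stays 0.0000
seg 2 [27.4°–224.1°] cycloidal, h=5: θ=85.3° here. β=57.9, B=196.7. 5·(0.2944 − sin(2π·0.2944)/(2π)) = 0.7067 → s = 0.7067

0.7067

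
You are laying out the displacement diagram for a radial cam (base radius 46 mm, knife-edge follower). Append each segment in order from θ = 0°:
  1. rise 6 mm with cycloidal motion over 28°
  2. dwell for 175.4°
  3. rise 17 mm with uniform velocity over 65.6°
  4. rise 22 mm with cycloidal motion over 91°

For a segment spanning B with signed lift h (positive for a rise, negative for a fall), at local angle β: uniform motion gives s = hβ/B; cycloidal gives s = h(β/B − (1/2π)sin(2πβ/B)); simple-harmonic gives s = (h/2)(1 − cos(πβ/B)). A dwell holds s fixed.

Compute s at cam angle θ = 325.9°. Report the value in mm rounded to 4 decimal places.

seg 1 [0°–28°] cycloidal, h=6: full span → s += 6 → s = 6.0000
seg 2 [28°–203.4°] dwell: s stays 6.0000
seg 3 [203.4°–269°] uniform, h=17: full span → s += 17 → s = 23.0000
seg 4 [269°–360°] cycloidal, h=22: θ=325.9° here. β=56.9, B=91. 22·(0.6253 − sin(2π·0.6253)/(2π)) = 16.2362 → s = 39.2362

39.2362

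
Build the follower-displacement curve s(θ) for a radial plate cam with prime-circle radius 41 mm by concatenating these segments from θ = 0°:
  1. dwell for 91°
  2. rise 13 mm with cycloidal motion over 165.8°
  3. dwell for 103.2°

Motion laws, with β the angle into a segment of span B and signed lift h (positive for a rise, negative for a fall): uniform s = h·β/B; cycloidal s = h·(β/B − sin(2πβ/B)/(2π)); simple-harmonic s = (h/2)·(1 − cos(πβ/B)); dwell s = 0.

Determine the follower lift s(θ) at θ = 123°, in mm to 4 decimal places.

seg 1 [0°–91°] dwell: s stays 0.0000
seg 2 [91°–256.8°] cycloidal, h=13: θ=123° here. β=32, B=165.8. 13·(0.1930 − sin(2π·0.1930)/(2π)) = 0.5713 → s = 0.5713

0.5713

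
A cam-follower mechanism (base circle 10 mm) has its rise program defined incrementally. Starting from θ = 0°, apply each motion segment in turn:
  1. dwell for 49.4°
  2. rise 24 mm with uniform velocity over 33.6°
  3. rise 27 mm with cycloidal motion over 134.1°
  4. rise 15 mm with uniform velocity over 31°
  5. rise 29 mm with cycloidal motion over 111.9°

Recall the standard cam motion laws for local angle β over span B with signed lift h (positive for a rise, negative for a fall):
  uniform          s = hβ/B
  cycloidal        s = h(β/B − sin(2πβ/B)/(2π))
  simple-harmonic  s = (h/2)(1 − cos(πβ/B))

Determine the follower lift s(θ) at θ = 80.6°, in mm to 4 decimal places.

seg 1 [0°–49.4°] dwell: s stays 0.0000
seg 2 [49.4°–83°] uniform, h=24: θ=80.6° here. β=31.2, B=33.6. 24·31.2/33.6 = 22.2857 → s = 22.2857

22.2857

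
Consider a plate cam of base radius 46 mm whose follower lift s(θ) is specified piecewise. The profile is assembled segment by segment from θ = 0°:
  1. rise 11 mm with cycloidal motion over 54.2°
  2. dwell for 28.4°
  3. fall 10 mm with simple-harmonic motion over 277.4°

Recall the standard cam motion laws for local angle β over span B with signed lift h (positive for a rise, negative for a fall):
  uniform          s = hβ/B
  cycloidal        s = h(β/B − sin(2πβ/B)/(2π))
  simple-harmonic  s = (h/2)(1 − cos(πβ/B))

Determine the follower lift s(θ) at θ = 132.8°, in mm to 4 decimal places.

seg 1 [0°–54.2°] cycloidal, h=11: full span → s += 11 → s = 11.0000
seg 2 [54.2°–82.6°] dwell: s stays 11.0000
seg 3 [82.6°–360°] simple-harmonic, h=-10: θ=132.8° here. β=50.2, B=277.4. -10/2·(1 − cos(π·0.1810)) = -0.7865 → s = 10.2135

10.2135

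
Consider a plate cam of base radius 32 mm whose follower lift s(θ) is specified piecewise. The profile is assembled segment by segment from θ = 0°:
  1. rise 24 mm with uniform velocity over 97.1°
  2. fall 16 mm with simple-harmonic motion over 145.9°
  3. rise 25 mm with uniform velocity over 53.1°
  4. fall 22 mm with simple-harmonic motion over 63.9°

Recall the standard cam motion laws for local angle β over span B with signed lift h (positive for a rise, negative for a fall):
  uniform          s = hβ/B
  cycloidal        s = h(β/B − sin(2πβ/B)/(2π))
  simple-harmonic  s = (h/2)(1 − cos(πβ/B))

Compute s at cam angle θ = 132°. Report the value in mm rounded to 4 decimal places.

seg 1 [0°–97.1°] uniform, h=24: full span → s += 24 → s = 24.0000
seg 2 [97.1°–243°] simple-harmonic, h=-16: θ=132° here. β=34.9, B=145.9. -16/2·(1 − cos(π·0.2392)) = -2.1546 → s = 21.8454

21.8454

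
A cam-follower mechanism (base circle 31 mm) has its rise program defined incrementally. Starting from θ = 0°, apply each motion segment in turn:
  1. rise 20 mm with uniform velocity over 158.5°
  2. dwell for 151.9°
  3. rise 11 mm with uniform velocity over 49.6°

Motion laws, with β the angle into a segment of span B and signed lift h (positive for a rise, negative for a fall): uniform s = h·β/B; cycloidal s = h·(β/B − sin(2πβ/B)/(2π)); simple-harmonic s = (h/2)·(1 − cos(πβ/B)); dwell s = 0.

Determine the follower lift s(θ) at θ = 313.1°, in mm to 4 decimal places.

seg 1 [0°–158.5°] uniform, h=20: full span → s += 20 → s = 20.0000
seg 2 [158.5°–310.4°] dwell: s stays 20.0000
seg 3 [310.4°–360°] uniform, h=11: θ=313.1° here. β=2.7, B=49.6. 11·2.7/49.6 = 0.5988 → s = 20.5988

20.5988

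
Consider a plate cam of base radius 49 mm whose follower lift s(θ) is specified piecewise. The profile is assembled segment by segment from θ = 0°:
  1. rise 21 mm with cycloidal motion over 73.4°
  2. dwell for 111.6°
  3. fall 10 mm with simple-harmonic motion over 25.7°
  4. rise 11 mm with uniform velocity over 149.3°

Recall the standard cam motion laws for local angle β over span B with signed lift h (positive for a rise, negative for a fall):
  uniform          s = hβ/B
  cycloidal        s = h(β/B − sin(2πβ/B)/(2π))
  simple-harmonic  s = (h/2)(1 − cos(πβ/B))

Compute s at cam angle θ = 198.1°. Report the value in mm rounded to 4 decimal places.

seg 1 [0°–73.4°] cycloidal, h=21: full span → s += 21 → s = 21.0000
seg 2 [73.4°–185°] dwell: s stays 21.0000
seg 3 [185°–210.7°] simple-harmonic, h=-10: θ=198.1° here. β=13.1, B=25.7. -10/2·(1 − cos(π·0.5097)) = -5.1528 → s = 15.8472

15.8472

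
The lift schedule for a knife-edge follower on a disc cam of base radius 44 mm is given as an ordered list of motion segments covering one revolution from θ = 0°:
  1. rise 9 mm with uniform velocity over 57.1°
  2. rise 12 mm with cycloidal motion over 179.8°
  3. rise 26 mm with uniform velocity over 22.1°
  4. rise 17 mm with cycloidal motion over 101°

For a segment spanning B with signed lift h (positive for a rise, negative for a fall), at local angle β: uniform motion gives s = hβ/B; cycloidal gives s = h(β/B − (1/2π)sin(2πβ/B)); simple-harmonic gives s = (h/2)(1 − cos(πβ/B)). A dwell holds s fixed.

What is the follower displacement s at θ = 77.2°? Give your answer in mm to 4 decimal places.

seg 1 [0°–57.1°] uniform, h=9: full span → s += 9 → s = 9.0000
seg 2 [57.1°–236.9°] cycloidal, h=12: θ=77.2° here. β=20.1, B=179.8. 12·(0.1118 − sin(2π·0.1118)/(2π)) = 0.1076 → s = 9.1076

9.1076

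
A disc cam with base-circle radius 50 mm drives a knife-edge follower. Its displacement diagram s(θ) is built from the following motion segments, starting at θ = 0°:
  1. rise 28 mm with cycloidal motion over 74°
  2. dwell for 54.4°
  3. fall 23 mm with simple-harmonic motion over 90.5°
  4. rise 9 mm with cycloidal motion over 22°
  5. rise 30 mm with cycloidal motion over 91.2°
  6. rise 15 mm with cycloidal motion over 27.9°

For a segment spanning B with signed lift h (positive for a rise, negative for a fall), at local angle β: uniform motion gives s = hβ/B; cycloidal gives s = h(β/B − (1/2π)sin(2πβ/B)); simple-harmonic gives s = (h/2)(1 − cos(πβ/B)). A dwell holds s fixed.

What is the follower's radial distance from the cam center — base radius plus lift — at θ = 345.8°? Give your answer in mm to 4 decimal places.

seg 1 [0°–74°] cycloidal, h=28: full span → s += 28 → s = 28.0000
seg 2 [74°–128.4°] dwell: s stays 28.0000
seg 3 [128.4°–218.9°] simple-harmonic, h=-23: full span → s += -23 → s = 5.0000
seg 4 [218.9°–240.9°] cycloidal, h=9: full span → s += 9 → s = 14.0000
seg 5 [240.9°–332.1°] cycloidal, h=30: full span → s += 30 → s = 44.0000
seg 6 [332.1°–360°] cycloidal, h=15: θ=345.8° here. β=13.7, B=27.9. 15·(0.4910 − sin(2π·0.4910)/(2π)) = 7.2313 → s = 51.2313
radial distance = base radius + s = 50 + 51.2313 = 101.2313

101.2313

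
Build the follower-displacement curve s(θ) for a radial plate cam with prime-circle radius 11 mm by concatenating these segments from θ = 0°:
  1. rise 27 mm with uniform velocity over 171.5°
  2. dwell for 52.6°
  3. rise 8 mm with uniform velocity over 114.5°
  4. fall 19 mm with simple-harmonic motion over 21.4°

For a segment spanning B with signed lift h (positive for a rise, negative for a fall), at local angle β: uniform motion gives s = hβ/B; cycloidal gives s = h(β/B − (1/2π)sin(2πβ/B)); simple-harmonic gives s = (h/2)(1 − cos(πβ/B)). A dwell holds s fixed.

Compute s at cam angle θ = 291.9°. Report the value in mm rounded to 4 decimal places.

seg 1 [0°–171.5°] uniform, h=27: full span → s += 27 → s = 27.0000
seg 2 [171.5°–224.1°] dwell: s stays 27.0000
seg 3 [224.1°–338.6°] uniform, h=8: θ=291.9° here. β=67.8, B=114.5. 8·67.8/114.5 = 4.7371 → s = 31.7371

31.7371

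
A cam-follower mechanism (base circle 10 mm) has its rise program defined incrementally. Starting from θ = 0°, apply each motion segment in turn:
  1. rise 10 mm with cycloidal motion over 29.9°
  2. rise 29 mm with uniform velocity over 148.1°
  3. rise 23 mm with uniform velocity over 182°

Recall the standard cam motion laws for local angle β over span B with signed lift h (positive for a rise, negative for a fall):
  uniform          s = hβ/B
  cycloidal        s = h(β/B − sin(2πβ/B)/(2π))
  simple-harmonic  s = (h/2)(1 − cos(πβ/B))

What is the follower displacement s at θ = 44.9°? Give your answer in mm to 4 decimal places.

seg 1 [0°–29.9°] cycloidal, h=10: full span → s += 10 → s = 10.0000
seg 2 [29.9°–178°] uniform, h=29: θ=44.9° here. β=15, B=148.1. 29·15/148.1 = 2.9372 → s = 12.9372

12.9372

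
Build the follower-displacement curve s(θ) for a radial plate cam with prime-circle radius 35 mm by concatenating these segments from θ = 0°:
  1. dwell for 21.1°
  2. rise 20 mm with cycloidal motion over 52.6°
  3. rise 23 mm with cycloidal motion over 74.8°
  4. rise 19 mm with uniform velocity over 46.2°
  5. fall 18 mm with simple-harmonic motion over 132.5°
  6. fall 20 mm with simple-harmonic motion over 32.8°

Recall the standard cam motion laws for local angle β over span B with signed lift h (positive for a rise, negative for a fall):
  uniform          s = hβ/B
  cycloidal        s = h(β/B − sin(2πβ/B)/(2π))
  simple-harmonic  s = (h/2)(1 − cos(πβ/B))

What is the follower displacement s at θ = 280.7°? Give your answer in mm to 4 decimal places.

seg 1 [0°–21.1°] dwell: s stays 0.0000
seg 2 [21.1°–73.7°] cycloidal, h=20: full span → s += 20 → s = 20.0000
seg 3 [73.7°–148.5°] cycloidal, h=23: full span → s += 23 → s = 43.0000
seg 4 [148.5°–194.7°] uniform, h=19: full span → s += 19 → s = 62.0000
seg 5 [194.7°–327.2°] simple-harmonic, h=-18: θ=280.7° here. β=86, B=132.5. -18/2·(1 − cos(π·0.6491)) = -13.0621 → s = 48.9379

48.9379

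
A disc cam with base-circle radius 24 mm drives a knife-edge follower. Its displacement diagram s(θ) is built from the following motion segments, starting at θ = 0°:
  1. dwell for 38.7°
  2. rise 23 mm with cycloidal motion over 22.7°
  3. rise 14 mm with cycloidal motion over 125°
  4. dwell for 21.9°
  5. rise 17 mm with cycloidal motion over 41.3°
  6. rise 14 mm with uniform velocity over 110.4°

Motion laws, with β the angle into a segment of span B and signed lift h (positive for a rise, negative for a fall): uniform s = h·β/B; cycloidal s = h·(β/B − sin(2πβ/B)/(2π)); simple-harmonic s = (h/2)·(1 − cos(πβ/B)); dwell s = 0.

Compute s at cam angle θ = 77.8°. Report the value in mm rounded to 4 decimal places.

seg 1 [0°–38.7°] dwell: s stays 0.0000
seg 2 [38.7°–61.4°] cycloidal, h=23: full span → s += 23 → s = 23.0000
seg 3 [61.4°–186.4°] cycloidal, h=14: θ=77.8° here. β=16.4, B=125. 14·(0.1312 − sin(2π·0.1312)/(2π)) = 0.2011 → s = 23.2011

23.2011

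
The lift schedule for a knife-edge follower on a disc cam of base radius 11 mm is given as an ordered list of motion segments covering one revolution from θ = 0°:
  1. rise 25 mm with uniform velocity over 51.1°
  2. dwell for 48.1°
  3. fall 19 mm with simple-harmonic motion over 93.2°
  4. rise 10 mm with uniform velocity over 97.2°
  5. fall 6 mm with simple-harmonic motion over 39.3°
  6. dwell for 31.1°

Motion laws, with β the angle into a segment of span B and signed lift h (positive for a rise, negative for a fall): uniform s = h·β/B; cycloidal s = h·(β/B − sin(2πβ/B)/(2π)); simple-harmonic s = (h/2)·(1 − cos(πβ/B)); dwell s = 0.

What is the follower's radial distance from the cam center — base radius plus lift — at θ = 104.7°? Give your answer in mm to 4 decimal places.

seg 1 [0°–51.1°] uniform, h=25: full span → s += 25 → s = 25.0000
seg 2 [51.1°–99.2°] dwell: s stays 25.0000
seg 3 [99.2°–192.4°] simple-harmonic, h=-19: θ=104.7° here. β=5.5, B=93.2. -19/2·(1 − cos(π·0.0590)) = -0.1628 → s = 24.8372
radial distance = base radius + s = 11 + 24.8372 = 35.8372

35.8372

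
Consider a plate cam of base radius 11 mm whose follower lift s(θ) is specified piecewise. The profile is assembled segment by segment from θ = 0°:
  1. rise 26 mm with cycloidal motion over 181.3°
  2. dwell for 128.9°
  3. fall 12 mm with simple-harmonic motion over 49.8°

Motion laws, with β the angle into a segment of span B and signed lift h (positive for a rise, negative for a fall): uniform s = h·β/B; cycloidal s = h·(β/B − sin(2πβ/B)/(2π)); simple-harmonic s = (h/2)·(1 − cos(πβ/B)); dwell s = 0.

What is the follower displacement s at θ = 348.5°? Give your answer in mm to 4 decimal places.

seg 1 [0°–181.3°] cycloidal, h=26: full span → s += 26 → s = 26.0000
seg 2 [181.3°–310.2°] dwell: s stays 26.0000
seg 3 [310.2°–360°] simple-harmonic, h=-12: θ=348.5° here. β=38.3, B=49.8. -12/2·(1 − cos(π·0.7691)) = -10.4891 → s = 15.5109

15.5109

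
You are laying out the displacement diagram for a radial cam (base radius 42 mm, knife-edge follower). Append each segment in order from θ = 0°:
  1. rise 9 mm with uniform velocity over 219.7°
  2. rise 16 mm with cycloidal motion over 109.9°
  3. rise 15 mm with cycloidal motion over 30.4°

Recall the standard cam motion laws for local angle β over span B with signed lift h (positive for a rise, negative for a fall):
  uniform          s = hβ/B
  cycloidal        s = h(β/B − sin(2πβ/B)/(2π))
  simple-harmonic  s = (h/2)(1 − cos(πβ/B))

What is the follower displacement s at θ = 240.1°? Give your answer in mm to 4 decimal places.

seg 1 [0°–219.7°] uniform, h=9: full span → s += 9 → s = 9.0000
seg 2 [219.7°–329.6°] cycloidal, h=16: θ=240.1° here. β=20.4, B=109.9. 16·(0.1856 − sin(2π·0.1856)/(2π)) = 0.6290 → s = 9.6290

9.6290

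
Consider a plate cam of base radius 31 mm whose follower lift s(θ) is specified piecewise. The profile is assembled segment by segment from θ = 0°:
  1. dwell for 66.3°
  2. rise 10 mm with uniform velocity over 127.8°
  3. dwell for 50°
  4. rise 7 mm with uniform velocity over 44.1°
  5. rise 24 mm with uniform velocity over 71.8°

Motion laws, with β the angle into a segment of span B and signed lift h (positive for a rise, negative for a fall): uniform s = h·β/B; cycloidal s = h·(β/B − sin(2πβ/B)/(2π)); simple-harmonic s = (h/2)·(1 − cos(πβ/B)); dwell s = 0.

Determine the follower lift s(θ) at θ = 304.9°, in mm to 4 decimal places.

seg 1 [0°–66.3°] dwell: s stays 0.0000
seg 2 [66.3°–194.1°] uniform, h=10: full span → s += 10 → s = 10.0000
seg 3 [194.1°–244.1°] dwell: s stays 10.0000
seg 4 [244.1°–288.2°] uniform, h=7: full span → s += 7 → s = 17.0000
seg 5 [288.2°–360°] uniform, h=24: θ=304.9° here. β=16.7, B=71.8. 24·16.7/71.8 = 5.5822 → s = 22.5822

22.5822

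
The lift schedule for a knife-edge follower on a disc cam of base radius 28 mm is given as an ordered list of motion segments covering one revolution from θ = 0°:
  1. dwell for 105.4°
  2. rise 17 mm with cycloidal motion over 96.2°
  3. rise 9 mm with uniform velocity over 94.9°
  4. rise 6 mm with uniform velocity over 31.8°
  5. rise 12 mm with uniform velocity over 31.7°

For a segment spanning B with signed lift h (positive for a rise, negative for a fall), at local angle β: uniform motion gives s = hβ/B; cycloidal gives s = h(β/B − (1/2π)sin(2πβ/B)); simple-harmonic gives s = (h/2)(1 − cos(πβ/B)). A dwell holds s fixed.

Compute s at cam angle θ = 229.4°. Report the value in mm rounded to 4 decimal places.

seg 1 [0°–105.4°] dwell: s stays 0.0000
seg 2 [105.4°–201.6°] cycloidal, h=17: full span → s += 17 → s = 17.0000
seg 3 [201.6°–296.5°] uniform, h=9: θ=229.4° here. β=27.8, B=94.9. 9·27.8/94.9 = 2.6365 → s = 19.6365

19.6365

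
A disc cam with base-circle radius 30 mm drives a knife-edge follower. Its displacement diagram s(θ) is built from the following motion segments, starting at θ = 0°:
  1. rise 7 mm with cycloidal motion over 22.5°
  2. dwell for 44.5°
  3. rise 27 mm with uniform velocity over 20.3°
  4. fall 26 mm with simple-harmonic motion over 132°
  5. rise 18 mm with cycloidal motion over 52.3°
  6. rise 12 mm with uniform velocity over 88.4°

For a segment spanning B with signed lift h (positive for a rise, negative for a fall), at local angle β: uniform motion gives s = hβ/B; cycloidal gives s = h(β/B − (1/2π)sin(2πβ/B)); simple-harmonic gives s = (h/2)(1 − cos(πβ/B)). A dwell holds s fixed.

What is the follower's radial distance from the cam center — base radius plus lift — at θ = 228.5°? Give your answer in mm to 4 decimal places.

seg 1 [0°–22.5°] cycloidal, h=7: full span → s += 7 → s = 7.0000
seg 2 [22.5°–67°] dwell: s stays 7.0000
seg 3 [67°–87.3°] uniform, h=27: full span → s += 27 → s = 34.0000
seg 4 [87.3°–219.3°] simple-harmonic, h=-26: full span → s += -26 → s = 8.0000
seg 5 [219.3°–271.6°] cycloidal, h=18: θ=228.5° here. β=9.2, B=52.3. 18·(0.1759 − sin(2π·0.1759)/(2π)) = 0.6064 → s = 8.6064
radial distance = base radius + s = 30 + 8.6064 = 38.6064

38.6064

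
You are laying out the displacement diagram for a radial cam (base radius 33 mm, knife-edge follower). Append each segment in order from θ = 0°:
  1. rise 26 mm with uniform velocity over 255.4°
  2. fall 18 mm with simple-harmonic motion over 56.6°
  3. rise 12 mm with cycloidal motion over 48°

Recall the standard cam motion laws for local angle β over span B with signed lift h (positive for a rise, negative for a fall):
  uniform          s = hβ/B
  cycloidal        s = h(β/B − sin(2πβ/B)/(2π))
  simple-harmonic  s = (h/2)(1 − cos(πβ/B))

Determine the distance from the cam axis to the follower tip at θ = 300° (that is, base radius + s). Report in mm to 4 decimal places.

seg 1 [0°–255.4°] uniform, h=26: full span → s += 26 → s = 26.0000
seg 2 [255.4°–312°] simple-harmonic, h=-18: θ=300° here. β=44.6, B=56.6. -18/2·(1 − cos(π·0.7880)) = -16.0763 → s = 9.9237
radial distance = base radius + s = 33 + 9.9237 = 42.9237

42.9237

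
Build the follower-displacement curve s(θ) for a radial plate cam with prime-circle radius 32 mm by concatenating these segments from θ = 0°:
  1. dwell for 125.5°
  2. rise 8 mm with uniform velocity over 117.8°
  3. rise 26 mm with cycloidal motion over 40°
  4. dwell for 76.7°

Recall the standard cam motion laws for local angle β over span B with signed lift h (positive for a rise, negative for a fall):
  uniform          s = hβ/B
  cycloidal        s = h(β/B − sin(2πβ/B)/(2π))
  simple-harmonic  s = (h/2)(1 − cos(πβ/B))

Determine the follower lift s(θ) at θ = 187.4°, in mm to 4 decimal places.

seg 1 [0°–125.5°] dwell: s stays 0.0000
seg 2 [125.5°–243.3°] uniform, h=8: θ=187.4° here. β=61.9, B=117.8. 8·61.9/117.8 = 4.2037 → s = 4.2037

4.2037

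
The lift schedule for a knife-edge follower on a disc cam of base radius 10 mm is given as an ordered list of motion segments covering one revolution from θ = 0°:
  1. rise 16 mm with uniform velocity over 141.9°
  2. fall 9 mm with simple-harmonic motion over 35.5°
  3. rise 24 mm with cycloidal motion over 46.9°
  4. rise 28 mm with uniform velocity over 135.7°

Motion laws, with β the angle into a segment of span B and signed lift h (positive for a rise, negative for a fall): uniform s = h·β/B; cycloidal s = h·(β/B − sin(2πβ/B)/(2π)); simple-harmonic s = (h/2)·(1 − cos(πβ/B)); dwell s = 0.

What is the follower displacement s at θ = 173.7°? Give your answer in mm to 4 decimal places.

seg 1 [0°–141.9°] uniform, h=16: full span → s += 16 → s = 16.0000
seg 2 [141.9°–177.4°] simple-harmonic, h=-9: θ=173.7° here. β=31.8, B=35.5. -9/2·(1 − cos(π·0.8958)) = -8.7609 → s = 7.2391

7.2391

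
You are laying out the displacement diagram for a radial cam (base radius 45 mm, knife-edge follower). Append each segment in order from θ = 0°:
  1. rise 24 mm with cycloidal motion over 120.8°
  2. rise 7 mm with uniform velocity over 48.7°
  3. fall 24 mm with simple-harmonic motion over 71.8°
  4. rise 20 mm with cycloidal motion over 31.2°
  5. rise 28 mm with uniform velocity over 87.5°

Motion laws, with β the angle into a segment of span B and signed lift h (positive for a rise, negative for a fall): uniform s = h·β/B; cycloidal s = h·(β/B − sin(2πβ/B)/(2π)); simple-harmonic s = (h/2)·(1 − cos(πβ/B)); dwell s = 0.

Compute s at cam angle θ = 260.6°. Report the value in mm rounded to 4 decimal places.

seg 1 [0°–120.8°] cycloidal, h=24: full span → s += 24 → s = 24.0000
seg 2 [120.8°–169.5°] uniform, h=7: full span → s += 7 → s = 31.0000
seg 3 [169.5°–241.3°] simple-harmonic, h=-24: full span → s += -24 → s = 7.0000
seg 4 [241.3°–272.5°] cycloidal, h=20: θ=260.6° here. β=19.3, B=31.2. 20·(0.6186 − sin(2π·0.6186)/(2π)) = 14.5301 → s = 21.5301

21.5301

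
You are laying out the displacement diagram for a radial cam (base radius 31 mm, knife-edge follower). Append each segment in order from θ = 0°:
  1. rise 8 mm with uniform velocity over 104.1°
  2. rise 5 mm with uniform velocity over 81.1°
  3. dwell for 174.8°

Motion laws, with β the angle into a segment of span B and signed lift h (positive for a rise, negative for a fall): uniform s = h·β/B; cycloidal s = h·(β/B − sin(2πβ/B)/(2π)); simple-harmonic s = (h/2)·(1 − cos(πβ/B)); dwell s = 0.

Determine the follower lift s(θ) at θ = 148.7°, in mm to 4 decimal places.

seg 1 [0°–104.1°] uniform, h=8: full span → s += 8 → s = 8.0000
seg 2 [104.1°–185.2°] uniform, h=5: θ=148.7° here. β=44.6, B=81.1. 5·44.6/81.1 = 2.7497 → s = 10.7497

10.7497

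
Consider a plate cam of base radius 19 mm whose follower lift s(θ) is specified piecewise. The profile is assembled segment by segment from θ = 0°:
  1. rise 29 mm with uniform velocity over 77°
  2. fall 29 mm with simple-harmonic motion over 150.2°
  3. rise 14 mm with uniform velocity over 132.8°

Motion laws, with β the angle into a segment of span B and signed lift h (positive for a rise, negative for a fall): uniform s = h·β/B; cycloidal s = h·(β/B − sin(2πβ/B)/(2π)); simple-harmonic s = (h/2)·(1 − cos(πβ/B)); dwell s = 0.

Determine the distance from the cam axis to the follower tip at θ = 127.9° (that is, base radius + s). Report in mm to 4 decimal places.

seg 1 [0°–77°] uniform, h=29: full span → s += 29 → s = 29.0000
seg 2 [77°–227.2°] simple-harmonic, h=-29: θ=127.9° here. β=50.9, B=150.2. -29/2·(1 − cos(π·0.3389)) = -7.4700 → s = 21.5300
radial distance = base radius + s = 19 + 21.5300 = 40.5300

40.5300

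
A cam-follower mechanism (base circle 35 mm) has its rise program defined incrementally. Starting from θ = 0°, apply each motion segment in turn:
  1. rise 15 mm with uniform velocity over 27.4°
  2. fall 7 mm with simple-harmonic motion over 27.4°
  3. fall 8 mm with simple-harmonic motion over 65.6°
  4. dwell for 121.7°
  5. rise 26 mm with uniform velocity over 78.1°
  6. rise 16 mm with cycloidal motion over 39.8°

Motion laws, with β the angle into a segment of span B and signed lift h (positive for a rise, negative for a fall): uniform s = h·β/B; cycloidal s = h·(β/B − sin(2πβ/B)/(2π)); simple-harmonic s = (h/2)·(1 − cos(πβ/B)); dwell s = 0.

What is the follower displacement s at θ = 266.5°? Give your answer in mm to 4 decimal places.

seg 1 [0°–27.4°] uniform, h=15: full span → s += 15 → s = 15.0000
seg 2 [27.4°–54.8°] simple-harmonic, h=-7: full span → s += -7 → s = 8.0000
seg 3 [54.8°–120.4°] simple-harmonic, h=-8: full span → s += -8 → s = 0.0000
seg 4 [120.4°–242.1°] dwell: s stays 0.0000
seg 5 [242.1°–320.2°] uniform, h=26: θ=266.5° here. β=24.4, B=78.1. 26·24.4/78.1 = 8.1229 → s = 8.1229

8.1229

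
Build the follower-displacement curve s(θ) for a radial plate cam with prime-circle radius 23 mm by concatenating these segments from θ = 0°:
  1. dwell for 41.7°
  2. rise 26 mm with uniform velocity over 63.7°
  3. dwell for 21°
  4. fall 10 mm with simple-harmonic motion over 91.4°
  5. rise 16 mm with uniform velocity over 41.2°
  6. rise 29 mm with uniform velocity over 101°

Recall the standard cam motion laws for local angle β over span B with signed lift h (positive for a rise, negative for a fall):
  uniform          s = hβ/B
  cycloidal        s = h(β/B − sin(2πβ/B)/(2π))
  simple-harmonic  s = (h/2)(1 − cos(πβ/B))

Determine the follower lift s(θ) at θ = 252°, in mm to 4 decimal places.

seg 1 [0°–41.7°] dwell: s stays 0.0000
seg 2 [41.7°–105.4°] uniform, h=26: full span → s += 26 → s = 26.0000
seg 3 [105.4°–126.4°] dwell: s stays 26.0000
seg 4 [126.4°–217.8°] simple-harmonic, h=-10: full span → s += -10 → s = 16.0000
seg 5 [217.8°–259°] uniform, h=16: θ=252° here. β=34.2, B=41.2. 16·34.2/41.2 = 13.2816 → s = 29.2816

29.2816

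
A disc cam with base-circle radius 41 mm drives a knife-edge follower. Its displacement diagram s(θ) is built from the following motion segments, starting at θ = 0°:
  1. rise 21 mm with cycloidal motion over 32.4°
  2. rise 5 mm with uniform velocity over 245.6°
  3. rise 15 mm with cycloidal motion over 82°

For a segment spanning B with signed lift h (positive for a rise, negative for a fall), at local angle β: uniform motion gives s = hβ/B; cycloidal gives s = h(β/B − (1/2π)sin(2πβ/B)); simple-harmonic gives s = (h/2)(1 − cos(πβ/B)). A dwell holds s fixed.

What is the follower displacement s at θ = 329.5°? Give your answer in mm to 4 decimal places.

seg 1 [0°–32.4°] cycloidal, h=21: full span → s += 21 → s = 21.0000
seg 2 [32.4°–278°] uniform, h=5: full span → s += 5 → s = 26.0000
seg 3 [278°–360°] cycloidal, h=15: θ=329.5° here. β=51.5, B=82. 15·(0.6280 − sin(2π·0.6280)/(2π)) = 11.1409 → s = 37.1409

37.1409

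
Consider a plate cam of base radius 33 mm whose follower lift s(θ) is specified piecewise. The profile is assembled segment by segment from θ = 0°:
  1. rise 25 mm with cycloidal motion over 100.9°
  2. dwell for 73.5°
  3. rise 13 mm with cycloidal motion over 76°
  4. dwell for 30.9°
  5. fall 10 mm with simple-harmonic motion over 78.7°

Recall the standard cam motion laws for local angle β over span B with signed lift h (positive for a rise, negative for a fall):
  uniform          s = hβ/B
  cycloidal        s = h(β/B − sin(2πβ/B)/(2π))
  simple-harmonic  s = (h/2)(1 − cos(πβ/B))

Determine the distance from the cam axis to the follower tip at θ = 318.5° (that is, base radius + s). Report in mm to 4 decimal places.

seg 1 [0°–100.9°] cycloidal, h=25: full span → s += 25 → s = 25.0000
seg 2 [100.9°–174.4°] dwell: s stays 25.0000
seg 3 [174.4°–250.4°] cycloidal, h=13: full span → s += 13 → s = 38.0000
seg 4 [250.4°–281.3°] dwell: s stays 38.0000
seg 5 [281.3°–360°] simple-harmonic, h=-10: θ=318.5° here. β=37.2, B=78.7. -10/2·(1 − cos(π·0.4727)) = -4.5714 → s = 33.4286
radial distance = base radius + s = 33 + 33.4286 = 66.4286

66.4286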